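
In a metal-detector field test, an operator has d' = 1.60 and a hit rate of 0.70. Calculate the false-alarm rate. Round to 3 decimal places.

false-alarm rate = 0.141

z(hit rate) = z(0.70) = 0.5244
z(FA) = z(H) − d' = 0.5244 − 1.60 = -1.0756
false-alarm rate = Φ(-1.0756) = 0.1411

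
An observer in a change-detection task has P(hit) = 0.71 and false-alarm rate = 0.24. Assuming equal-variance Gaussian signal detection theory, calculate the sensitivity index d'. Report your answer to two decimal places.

d' = 1.26

z(H) = 0.553
z(FA) = -0.706
d' = z(H) − z(FA) = 0.553 − (-0.706) = 1.259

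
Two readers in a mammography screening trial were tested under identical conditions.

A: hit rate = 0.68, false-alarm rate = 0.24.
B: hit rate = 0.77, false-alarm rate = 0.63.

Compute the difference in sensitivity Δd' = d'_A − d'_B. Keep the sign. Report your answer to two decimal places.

Δd' = 0.77

A: z(0.68) = 0.468, z(0.24) = -0.706, d' = 1.174
B: z(0.77) = 0.739, z(0.63) = 0.332, d' = 0.407
Δd' = d'_A − d'_B = 1.174 − 0.407 = 0.767
A has the higher sensitivity.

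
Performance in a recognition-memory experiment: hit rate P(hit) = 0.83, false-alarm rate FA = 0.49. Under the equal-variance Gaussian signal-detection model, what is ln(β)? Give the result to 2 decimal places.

Φ⁻¹(H) = 0.954
Φ⁻¹(FA) = -0.025
ln β = −½·[z(H)² − z(FA)²] = −0.5 × (0.910 − 0.001) = -0.4545

ln β = -0.45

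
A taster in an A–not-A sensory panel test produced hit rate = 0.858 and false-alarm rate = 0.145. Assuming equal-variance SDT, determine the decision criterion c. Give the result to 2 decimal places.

c = -0.01

z(0.858) = 1.0714, z(0.145) = -1.0581
c = −½·[z(H) + z(FA)] = −0.5 × (1.0714 + (-1.0581)) = -0.00665
c < 0: the taster has a liberal response bias.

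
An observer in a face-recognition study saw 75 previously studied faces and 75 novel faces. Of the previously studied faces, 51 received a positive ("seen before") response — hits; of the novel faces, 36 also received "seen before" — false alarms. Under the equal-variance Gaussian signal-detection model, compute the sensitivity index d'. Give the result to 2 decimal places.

H = 51/75 = 0.6800
FA = 36/75 = 0.4800
Φ⁻¹(H) = Φ⁻¹(0.6800) = 0.468
Φ⁻¹(FA) = Φ⁻¹(0.4800) = -0.050
d' = z(H) − z(FA) = 0.468 − (-0.050) = 0.518

d' = 0.52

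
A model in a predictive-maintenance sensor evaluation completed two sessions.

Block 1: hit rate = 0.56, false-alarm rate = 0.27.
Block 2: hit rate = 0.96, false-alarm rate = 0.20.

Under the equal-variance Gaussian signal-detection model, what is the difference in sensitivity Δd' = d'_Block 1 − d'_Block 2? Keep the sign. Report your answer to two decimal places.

Δd' = -1.83

Block 1: z(0.56) = 0.151, z(0.27) = -0.613, d' = 0.764
Block 2: z(0.96) = 1.751, z(0.20) = -0.842, d' = 2.593
Δd' = d'_Block 1 − d'_Block 2 = 0.764 − 2.593 = -1.829
Block 2 has the higher sensitivity.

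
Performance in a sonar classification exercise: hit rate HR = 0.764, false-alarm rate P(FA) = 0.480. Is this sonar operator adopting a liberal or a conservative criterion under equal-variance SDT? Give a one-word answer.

z(H) = 0.719, z(FA) = -0.050
c = −½·(z(H) + z(FA)) = -0.3345
c < 0 → liberal criterion (biased toward responding “yes”).

liberal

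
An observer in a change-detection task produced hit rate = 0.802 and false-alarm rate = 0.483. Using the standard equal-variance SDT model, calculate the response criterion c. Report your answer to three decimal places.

z(H) = z(0.802) = 0.8488
z(FA) = z(0.483) = -0.0426
c = −½·[z(H) + z(FA)] = −0.5 × (0.8488 + (-0.0426)) = -0.4031
c < 0: the observer has a liberal response bias.

c = -0.403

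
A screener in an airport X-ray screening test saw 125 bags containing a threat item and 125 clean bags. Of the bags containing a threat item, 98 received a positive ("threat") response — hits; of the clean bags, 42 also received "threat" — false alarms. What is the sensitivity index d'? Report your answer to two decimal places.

d' = 1.21

H = 98/125 = 0.7840
FA = 42/125 = 0.3360
z(0.7840) = 0.786, z(0.3360) = -0.423
d' = z(H) − z(FA) = 0.786 − (-0.423) = 1.209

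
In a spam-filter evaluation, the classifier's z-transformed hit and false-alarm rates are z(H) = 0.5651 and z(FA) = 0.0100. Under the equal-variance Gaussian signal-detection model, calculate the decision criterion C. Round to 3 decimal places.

C = -0.288

c = −½·[z(H) + z(FA)] = −½·(0.5651 + 0.0100) = -0.28755
c < 0: the classifier has a liberal response bias.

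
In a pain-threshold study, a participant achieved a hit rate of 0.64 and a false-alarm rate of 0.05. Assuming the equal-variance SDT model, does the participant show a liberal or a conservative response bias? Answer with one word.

conservative

z(H) = 0.358, z(FA) = -1.645
c = −½·(z(H) + z(FA)) = 0.6435
c > 0 → conservative criterion (biased toward responding “no”).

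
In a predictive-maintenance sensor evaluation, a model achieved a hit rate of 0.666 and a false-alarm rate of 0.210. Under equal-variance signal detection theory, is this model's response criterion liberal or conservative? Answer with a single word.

z(H) = 0.429, z(FA) = -0.806
c = −½·(z(H) + z(FA)) = 0.1885
c > 0 → conservative criterion (biased toward responding “no”).

conservative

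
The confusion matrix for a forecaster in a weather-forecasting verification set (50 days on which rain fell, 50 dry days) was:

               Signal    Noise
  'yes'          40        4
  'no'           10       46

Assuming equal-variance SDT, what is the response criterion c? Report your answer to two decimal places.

c = 0.28

H = 40/50 = 0.8000
FA = 4/50 = 0.0800
z(H) = 0.8416
z(FA) = -1.4051
c = −½·[z(H) + z(FA)] = −0.5 × (0.8416 + (-1.4051)) = 0.28175
c > 0: the forecaster has a conservative response bias.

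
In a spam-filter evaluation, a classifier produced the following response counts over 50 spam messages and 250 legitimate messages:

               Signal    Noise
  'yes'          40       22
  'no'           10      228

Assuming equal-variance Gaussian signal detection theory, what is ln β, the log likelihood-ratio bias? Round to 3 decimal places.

H = 40/50 = 0.8000
FA = 22/250 = 0.0880
z(H) = z(0.8000) = 0.8416
z(FA) = z(0.0880) = -1.3532
ln β = −½·[z(H)² − z(FA)²] = −0.5 × (0.7083 − 1.8312) = 0.56145

ln β = 0.561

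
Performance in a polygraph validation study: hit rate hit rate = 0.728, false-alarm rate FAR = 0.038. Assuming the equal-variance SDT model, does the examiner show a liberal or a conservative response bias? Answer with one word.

z(H) = 0.607, z(FA) = -1.774
c = −½·(z(H) + z(FA)) = 0.5835
c > 0 → conservative criterion (biased toward responding “no”).

conservative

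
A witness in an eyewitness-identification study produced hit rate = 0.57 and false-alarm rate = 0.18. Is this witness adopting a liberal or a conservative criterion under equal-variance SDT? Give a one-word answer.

z(H) = 0.176, z(FA) = -0.915
c = −½·(z(H) + z(FA)) = 0.3695
c > 0 → conservative criterion (biased toward responding “no”).

conservative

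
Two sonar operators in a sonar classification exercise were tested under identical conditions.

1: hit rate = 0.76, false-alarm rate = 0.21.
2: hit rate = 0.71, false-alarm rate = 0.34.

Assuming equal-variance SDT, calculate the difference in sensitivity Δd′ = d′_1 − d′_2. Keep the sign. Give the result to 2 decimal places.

1: z(0.76) = 0.706, z(0.21) = -0.806, d' = 1.512
2: z(0.71) = 0.553, z(0.34) = -0.412, d' = 0.965
Δd' = d'_1 − d'_2 = 1.512 − 0.965 = 0.547
1 has the higher sensitivity.

Δd′ = 0.55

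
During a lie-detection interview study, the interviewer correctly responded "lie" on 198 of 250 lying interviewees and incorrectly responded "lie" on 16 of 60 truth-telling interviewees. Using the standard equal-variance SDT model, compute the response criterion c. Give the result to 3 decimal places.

c = -0.095

H = 198/250 = 0.7920
FA = 16/60 = 0.2667
z(0.7920) = 0.8134, z(0.2667) = -0.6228
c = −½·[z(H) + z(FA)] = −0.5 × (0.8134 + (-0.6228)) = -0.0953
c < 0: the interviewer has a liberal response bias.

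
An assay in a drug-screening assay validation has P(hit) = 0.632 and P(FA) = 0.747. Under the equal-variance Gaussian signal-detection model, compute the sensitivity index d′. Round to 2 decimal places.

d′ = -0.33

z(H) = z(0.632) = 0.3372
z(FA) = z(0.747) = 0.6651
d' = z(H) − z(FA) = 0.3372 − 0.6651 = -0.3279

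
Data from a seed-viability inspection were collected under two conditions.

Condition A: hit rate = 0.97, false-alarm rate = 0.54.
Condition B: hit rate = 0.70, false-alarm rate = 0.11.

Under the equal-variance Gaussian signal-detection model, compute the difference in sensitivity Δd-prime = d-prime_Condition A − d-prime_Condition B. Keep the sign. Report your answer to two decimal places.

Condition A: z(0.97) = 1.881, z(0.54) = 0.100, d' = 1.781
Condition B: z(0.70) = 0.524, z(0.11) = -1.227, d' = 1.751
Δd' = d'_Condition A − d'_Condition B = 1.781 − 1.751 = 0.030
Condition A has the higher sensitivity.

Δd-prime = 0.03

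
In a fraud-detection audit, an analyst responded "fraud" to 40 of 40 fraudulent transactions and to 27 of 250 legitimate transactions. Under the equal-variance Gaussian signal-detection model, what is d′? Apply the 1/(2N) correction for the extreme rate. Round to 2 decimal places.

The hit rate is 40/40 = 1, so apply the 1/(2N) correction: H → 1 − 1/(2·40) = 0.98750.
z(H) = z(0.98750) = 2.241
z(FA) = z(0.10800) = -1.237
d' = 2.241 − (-1.237) = 3.478

d′ = 3.48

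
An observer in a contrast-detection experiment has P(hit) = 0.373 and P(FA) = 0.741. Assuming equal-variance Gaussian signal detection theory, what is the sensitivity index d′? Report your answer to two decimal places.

z(H) = z(0.373) = -0.3239
z(FA) = z(0.741) = 0.6464
d' = z(H) − z(FA) = -0.3239 − 0.6464 = -0.9703

d′ = -0.97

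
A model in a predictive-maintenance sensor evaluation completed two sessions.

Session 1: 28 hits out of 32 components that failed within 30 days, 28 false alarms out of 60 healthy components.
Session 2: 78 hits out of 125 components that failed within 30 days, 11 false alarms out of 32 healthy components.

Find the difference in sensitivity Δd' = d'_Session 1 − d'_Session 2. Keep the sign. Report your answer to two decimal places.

Session 1: z(0.8750) = 1.150, z(0.4667) = -0.084, d' = 1.234
Session 2: z(0.6240) = 0.316, z(0.3438) = -0.402, d' = 0.718
Δd' = d'_Session 1 − d'_Session 2 = 1.234 − 0.718 = 0.516
Session 1 has the higher sensitivity.

Δd' = 0.52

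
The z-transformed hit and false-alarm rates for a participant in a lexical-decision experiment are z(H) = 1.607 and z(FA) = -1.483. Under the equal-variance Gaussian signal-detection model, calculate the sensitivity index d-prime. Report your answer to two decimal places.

d' = z(H) − z(FA) = 1.607 − (-1.483) = 3.090

d-prime = 3.09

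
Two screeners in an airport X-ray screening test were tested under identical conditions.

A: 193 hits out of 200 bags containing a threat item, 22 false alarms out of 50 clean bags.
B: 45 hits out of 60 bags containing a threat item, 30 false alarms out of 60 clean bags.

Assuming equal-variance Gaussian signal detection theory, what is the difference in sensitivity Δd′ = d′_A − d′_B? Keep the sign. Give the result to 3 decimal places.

A: z(0.9650) = 1.8119, z(0.4400) = -0.1510, d' = 1.9629
B: z(0.7500) = 0.6745, z(0.5000) = 0.0000, d' = 0.6745
Δd' = d'_A − d'_B = 1.9629 − 0.6745 = 1.2884
A has the higher sensitivity.

Δd′ = 1.288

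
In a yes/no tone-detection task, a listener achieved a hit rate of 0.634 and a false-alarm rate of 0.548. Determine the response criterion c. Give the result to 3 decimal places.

z(H) = 0.3425
z(FA) = 0.1206
c = −½·[z(H) + z(FA)] = −0.5 × (0.3425 + 0.1206) = -0.23155
c < 0: the listener has a liberal response bias.

c = -0.232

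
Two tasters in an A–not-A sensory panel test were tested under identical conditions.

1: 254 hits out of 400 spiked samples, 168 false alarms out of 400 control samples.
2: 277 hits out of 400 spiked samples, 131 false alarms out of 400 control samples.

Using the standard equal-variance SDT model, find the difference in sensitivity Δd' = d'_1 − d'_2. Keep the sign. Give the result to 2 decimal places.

Δd' = -0.40

1: z(0.6350) = 0.345, z(0.4200) = -0.202, d' = 0.547
2: z(0.6925) = 0.503, z(0.3275) = -0.447, d' = 0.950
Δd' = d'_1 − d'_2 = 0.547 − 0.950 = -0.403
2 has the higher sensitivity.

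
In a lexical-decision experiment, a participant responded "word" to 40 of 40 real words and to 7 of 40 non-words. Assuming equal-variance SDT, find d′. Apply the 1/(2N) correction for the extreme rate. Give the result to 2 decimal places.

d′ = 3.18

The hit rate is 40/40 = 1, so apply the 1/(2N) correction: H → 1 − 1/(2·40) = 0.98750.
z(H) = z(0.98750) = 2.241
z(FA) = z(0.17500) = -0.935
d' = 2.241 − (-0.935) = 3.176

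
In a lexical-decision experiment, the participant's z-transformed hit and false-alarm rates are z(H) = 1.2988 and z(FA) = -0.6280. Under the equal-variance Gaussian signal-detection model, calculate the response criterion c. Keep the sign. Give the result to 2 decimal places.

c = -0.34

c = −½·[z(H) + z(FA)] = −½·(1.2988 + (-0.6280)) = -0.3354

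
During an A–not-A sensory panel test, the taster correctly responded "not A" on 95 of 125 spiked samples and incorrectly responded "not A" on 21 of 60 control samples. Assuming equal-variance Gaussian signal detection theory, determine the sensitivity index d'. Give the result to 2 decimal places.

H = 95/125 = 0.7600
FA = 21/60 = 0.3500
z(0.7600) = 0.706, z(0.3500) = -0.385
d' = z(H) − z(FA) = 0.706 − (-0.385) = 1.091

d' = 1.09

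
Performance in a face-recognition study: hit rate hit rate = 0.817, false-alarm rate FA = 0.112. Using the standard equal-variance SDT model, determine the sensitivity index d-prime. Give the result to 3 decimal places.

d-prime = 2.120

Φ⁻¹(H) = Φ⁻¹(0.817) = 0.9040
Φ⁻¹(FA) = Φ⁻¹(0.112) = -1.2160
d' = z(H) − z(FA) = 0.9040 − (-1.2160) = 2.1200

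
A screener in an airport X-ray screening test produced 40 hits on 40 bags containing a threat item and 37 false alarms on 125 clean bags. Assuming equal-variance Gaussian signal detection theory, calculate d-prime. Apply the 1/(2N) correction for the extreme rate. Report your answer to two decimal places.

d-prime = 2.78

The hit rate is 40/40 = 1, so apply the 1/(2N) correction: H → 1 − 1/(2·40) = 0.98750.
z(H) = z(0.98750) = 2.241
z(FA) = z(0.29600) = -0.536
d' = 2.241 − (-0.536) = 2.777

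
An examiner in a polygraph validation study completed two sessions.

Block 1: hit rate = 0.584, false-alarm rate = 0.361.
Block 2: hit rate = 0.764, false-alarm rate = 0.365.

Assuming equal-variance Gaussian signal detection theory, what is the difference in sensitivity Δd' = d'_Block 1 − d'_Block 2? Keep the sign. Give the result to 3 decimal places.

Block 1: z(0.584) = 0.2121, z(0.361) = -0.3558, d' = 0.5679
Block 2: z(0.764) = 0.7192, z(0.365) = -0.3451, d' = 1.0643
Δd' = d'_Block 1 − d'_Block 2 = 0.5679 − 1.0643 = -0.4964
Block 2 has the higher sensitivity.

Δd' = -0.496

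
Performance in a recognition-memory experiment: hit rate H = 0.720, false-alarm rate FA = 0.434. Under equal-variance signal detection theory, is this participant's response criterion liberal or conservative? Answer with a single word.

z(H) = 0.583, z(FA) = -0.166
c = −½·(z(H) + z(FA)) = -0.2085
c < 0 → liberal criterion (biased toward responding “yes”).

liberal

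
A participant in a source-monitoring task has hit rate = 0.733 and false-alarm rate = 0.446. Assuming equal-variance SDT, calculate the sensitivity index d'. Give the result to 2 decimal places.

d' = 0.76

z(0.733) = 0.6219, z(0.446) = -0.1358
d' = z(H) − z(FA) = 0.6219 − (-0.1358) = 0.7577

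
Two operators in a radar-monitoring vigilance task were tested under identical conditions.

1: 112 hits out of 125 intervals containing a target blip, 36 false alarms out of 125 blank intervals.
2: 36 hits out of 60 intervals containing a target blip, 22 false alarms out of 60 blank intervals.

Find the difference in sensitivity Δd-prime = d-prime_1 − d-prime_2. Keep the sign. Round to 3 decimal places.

1: z(0.8960) = 1.2591, z(0.2880) = -0.5592, d' = 1.8183
2: z(0.6000) = 0.2533, z(0.3667) = -0.3406, d' = 0.5939
Δd' = d'_1 − d'_2 = 1.8183 − 0.5939 = 1.2244
1 has the higher sensitivity.

Δd-prime = 1.224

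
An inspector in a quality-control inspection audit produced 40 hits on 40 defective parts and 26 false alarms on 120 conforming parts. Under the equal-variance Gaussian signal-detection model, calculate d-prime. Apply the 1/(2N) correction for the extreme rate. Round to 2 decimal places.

d-prime = 3.02

The hit rate is 40/40 = 1, so apply the 1/(2N) correction: H → 1 − 1/(2·40) = 0.98750.
z(H) = z(0.98750) = 2.241
z(FA) = z(0.21667) = -0.783
d' = 2.241 − (-0.783) = 3.024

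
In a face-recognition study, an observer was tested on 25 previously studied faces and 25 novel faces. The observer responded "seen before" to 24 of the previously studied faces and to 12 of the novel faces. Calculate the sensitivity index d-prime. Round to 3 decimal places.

H = 24/25 = 0.9600
FA = 12/25 = 0.4800
z(H) = z(0.9600) = 1.7507
z(FA) = z(0.4800) = -0.0502
d' = z(H) − z(FA) = 1.7507 − (-0.0502) = 1.8009

d-prime = 1.801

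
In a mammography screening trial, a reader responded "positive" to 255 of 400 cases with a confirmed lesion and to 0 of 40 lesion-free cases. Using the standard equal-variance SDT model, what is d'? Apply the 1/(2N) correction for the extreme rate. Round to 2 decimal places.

d' = 2.59

The false-alarm rate is 0/40 = 0, so apply the 1/(2N) correction: FA → 1/(2·40) = 0.01250.
z(H) = z(0.63750) = 0.352
z(FA) = z(0.01250) = -2.241
d' = 0.352 − (-2.241) = 2.593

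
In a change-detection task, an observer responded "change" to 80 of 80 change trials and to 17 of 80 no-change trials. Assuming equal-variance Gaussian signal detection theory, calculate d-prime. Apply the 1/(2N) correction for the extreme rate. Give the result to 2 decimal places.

The hit rate is 80/80 = 1, so apply the 1/(2N) correction: H → 1 − 1/(2·80) = 0.99375.
z(H) = z(0.99375) = 2.498
z(FA) = z(0.21250) = -0.798
d' = 2.498 − (-0.798) = 3.296

d-prime = 3.30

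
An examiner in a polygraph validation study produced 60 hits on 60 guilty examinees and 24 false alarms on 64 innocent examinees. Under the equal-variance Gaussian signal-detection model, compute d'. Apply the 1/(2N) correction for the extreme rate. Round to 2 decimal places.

d' = 2.71

The hit rate is 60/60 = 1, so apply the 1/(2N) correction: H → 1 − 1/(2·60) = 0.99167.
z(H) = z(0.99167) = 2.394
z(FA) = z(0.37500) = -0.319
d' = 2.394 − (-0.319) = 2.713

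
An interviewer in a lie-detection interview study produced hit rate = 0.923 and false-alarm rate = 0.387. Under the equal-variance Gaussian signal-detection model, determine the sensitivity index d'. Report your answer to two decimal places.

d' = 1.71

z(H) = 1.4255
z(FA) = -0.2871
d' = z(H) − z(FA) = 1.4255 − (-0.2871) = 1.7126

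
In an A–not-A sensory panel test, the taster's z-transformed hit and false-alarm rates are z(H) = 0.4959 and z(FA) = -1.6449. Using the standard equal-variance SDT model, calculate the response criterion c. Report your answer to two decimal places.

c = −½·[z(H) + z(FA)] = −½·(0.4959 + (-1.6449)) = 0.5745

c = 0.57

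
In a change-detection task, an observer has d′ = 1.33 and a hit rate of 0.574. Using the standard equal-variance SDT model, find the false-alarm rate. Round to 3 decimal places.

z(hit rate) = z(0.574) = 0.1866
z(FA) = z(H) − d' = 0.1866 − 1.33 = -1.1434
false-alarm rate = Φ(-1.1434) = 0.1264

false-alarm rate = 0.126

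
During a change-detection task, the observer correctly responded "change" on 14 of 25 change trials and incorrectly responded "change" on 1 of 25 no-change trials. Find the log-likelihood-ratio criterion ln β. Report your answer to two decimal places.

H = 14/25 = 0.5600
FA = 1/25 = 0.0400
Φ⁻¹(0.5600) = 0.151, Φ⁻¹(0.0400) = -1.751
ln β = −½·[z(H)² − z(FA)²] = −0.5 × (0.023 − 3.066) = 1.5215

ln β = 1.52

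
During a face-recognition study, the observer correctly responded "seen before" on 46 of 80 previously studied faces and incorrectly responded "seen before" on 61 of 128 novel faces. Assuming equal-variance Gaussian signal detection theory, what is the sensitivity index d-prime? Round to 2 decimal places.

H = 46/80 = 0.5750
FA = 61/128 = 0.4766
Φ⁻¹(0.5750) = 0.189, Φ⁻¹(0.4766) = -0.059
d' = z(H) − z(FA) = 0.189 − (-0.059) = 0.248

d-prime = 0.25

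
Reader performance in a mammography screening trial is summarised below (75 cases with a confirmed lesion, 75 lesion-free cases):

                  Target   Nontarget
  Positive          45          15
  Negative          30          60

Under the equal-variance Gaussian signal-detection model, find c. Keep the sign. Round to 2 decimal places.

c = 0.29

H = 45/75 = 0.6000
FA = 15/75 = 0.2000
z(0.6000) = 0.2533, z(0.2000) = -0.8416
c = −½·[z(H) + z(FA)] = −0.5 × (0.2533 + (-0.8416)) = 0.29415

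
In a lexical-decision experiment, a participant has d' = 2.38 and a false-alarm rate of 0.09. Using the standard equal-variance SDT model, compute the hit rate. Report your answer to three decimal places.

z(false-alarm rate) = z(0.09) = -1.3408
z(H) = z(FA) + d' = -1.3408 + 2.38 = 1.0392
hit rate = Φ(1.0392) = 0.8506

hit rate = 0.851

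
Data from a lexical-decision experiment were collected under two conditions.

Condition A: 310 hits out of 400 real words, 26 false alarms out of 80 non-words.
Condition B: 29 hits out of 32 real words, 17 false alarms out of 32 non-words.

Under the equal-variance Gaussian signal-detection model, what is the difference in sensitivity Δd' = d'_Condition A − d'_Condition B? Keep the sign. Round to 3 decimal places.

Condition A: z(0.7750) = 0.7554, z(0.3250) = -0.4538, d' = 1.2092
Condition B: z(0.9062) = 1.3177, z(0.5312) = 0.0783, d' = 1.2394
Δd' = d'_Condition A − d'_Condition B = 1.2092 − 1.2394 = -0.0302
Condition B has the higher sensitivity.

Δd' = -0.030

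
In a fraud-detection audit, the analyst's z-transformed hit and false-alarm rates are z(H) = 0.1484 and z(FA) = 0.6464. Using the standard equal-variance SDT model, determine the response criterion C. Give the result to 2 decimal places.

C = -0.40

c = −½·[z(H) + z(FA)] = −½·(0.1484 + 0.6464) = -0.3974
c < 0: the analyst has a liberal response bias.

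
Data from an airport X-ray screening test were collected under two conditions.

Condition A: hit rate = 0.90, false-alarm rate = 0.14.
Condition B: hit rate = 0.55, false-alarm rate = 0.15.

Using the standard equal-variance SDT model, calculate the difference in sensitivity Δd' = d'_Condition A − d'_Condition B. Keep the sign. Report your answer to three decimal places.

Condition A: z(0.90) = 1.2816, z(0.14) = -1.0803, d' = 2.3619
Condition B: z(0.55) = 0.1257, z(0.15) = -1.0364, d' = 1.1621
Δd' = d'_Condition A − d'_Condition B = 2.3619 − 1.1621 = 1.1998
Condition A has the higher sensitivity.

Δd' = 1.200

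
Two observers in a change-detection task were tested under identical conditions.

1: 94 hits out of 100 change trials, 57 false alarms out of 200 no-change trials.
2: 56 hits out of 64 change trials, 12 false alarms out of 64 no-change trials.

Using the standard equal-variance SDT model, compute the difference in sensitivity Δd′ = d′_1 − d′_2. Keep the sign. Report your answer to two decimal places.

Δd′ = 0.09

1: z(0.9400) = 1.555, z(0.2850) = -0.568, d' = 2.123
2: z(0.8750) = 1.150, z(0.1875) = -0.887, d' = 2.037
Δd' = d'_1 − d'_2 = 2.123 − 2.037 = 0.086
1 has the higher sensitivity.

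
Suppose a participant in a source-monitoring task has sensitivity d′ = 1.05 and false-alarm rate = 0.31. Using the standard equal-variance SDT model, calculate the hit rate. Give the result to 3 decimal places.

z(false-alarm rate) = z(0.31) = -0.4959
z(H) = z(FA) + d' = -0.4959 + 1.05 = 0.5541
hit rate = Φ(0.5541) = 0.7102

hit rate = 0.710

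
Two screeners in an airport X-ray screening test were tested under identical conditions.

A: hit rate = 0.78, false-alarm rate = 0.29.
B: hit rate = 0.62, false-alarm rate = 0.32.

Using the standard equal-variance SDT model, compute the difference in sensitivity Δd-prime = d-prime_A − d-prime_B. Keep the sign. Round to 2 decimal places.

Δd-prime = 0.55

A: z(0.78) = 0.772, z(0.29) = -0.553, d' = 1.325
B: z(0.62) = 0.305, z(0.32) = -0.468, d' = 0.773
Δd' = d'_A − d'_B = 1.325 − 0.773 = 0.552
A has the higher sensitivity.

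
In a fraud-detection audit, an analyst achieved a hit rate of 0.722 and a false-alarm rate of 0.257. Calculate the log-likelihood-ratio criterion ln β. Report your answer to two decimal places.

ln β = 0.04

Φ⁻¹(0.722) = 0.589, Φ⁻¹(0.257) = -0.653
ln β = −½·[z(H)² − z(FA)²] = −0.5 × (0.347 − 0.426) = 0.0395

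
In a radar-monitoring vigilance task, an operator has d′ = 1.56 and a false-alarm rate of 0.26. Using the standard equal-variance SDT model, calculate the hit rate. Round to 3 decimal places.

z(false-alarm rate) = z(0.26) = -0.6433
z(H) = z(FA) + d' = -0.6433 + 1.56 = 0.9167
hit rate = Φ(0.9167) = 0.8204

hit rate = 0.820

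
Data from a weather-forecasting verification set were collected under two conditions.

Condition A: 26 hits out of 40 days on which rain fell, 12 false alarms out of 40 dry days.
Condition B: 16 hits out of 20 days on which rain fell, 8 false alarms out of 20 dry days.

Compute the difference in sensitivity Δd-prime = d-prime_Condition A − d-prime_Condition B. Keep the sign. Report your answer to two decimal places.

Condition A: z(0.6500) = 0.385, z(0.3000) = -0.524, d' = 0.909
Condition B: z(0.8000) = 0.842, z(0.4000) = -0.253, d' = 1.095
Δd' = d'_Condition A − d'_Condition B = 0.909 − 1.095 = -0.186
Condition B has the higher sensitivity.

Δd-prime = -0.19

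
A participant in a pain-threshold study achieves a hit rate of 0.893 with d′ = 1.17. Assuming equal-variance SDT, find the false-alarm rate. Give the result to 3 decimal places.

z(hit rate) = z(0.893) = 1.2426
z(FA) = z(H) − d' = 1.2426 − 1.17 = 0.0726
false-alarm rate = Φ(0.0726) = 0.5289

false-alarm rate = 0.529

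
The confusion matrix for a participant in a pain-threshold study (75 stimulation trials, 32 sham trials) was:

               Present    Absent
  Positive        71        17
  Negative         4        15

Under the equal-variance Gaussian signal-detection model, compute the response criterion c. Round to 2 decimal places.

H = 71/75 = 0.9467
FA = 17/32 = 0.5312
z(0.9467) = 1.6137, z(0.5312) = 0.0783
c = −½·[z(H) + z(FA)] = −0.5 × (1.6137 + 0.0783) = -0.8460

c = -0.85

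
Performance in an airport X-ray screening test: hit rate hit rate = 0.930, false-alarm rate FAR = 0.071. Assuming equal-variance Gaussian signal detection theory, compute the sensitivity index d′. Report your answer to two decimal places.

d′ = 2.94

z(0.930) = 1.4758, z(0.071) = -1.4684
d' = z(H) − z(FA) = 1.4758 − (-1.4684) = 2.9442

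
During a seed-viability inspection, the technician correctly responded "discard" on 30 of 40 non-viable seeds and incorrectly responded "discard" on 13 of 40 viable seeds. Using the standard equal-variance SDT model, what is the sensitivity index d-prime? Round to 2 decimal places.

d-prime = 1.13

H = 30/40 = 0.7500
FA = 13/40 = 0.3250
z(H) = z(0.7500) = 0.6745
z(FA) = z(0.3250) = -0.4538
d' = z(H) − z(FA) = 0.6745 − (-0.4538) = 1.1283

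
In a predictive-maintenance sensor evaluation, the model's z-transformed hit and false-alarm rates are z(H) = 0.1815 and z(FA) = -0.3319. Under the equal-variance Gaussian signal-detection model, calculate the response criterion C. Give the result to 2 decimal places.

c = −½·[z(H) + z(FA)] = −½·(0.1815 + (-0.3319)) = 0.0752

C = 0.08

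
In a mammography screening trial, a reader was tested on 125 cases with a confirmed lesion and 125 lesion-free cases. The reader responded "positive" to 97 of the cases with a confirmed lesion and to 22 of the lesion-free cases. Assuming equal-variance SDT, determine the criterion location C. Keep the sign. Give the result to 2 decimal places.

H = 97/125 = 0.7760
FA = 22/125 = 0.1760
z(H) = 0.7588
z(FA) = -0.9307
c = −½·[z(H) + z(FA)] = −0.5 × (0.7588 + (-0.9307)) = 0.08595

C = 0.09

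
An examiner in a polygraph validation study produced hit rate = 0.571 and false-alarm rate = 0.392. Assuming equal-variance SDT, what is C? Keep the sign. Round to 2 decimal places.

z(H) = 0.1789
z(FA) = -0.2741
c = −½·[z(H) + z(FA)] = −0.5 × (0.1789 + (-0.2741)) = 0.0476
c > 0: the examiner has a conservative response bias.

C = 0.05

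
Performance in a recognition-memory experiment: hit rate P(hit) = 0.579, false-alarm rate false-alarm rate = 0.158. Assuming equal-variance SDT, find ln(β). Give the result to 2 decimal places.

z(H) = z(0.579) = 0.199
z(FA) = z(0.158) = -1.003
ln β = −½·[z(H)² − z(FA)²] = −0.5 × (0.040 − 1.006) = 0.483

ln β = 0.48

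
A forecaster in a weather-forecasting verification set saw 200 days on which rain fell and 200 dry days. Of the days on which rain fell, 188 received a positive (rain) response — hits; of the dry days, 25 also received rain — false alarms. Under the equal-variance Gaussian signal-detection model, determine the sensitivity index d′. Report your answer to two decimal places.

H = 188/200 = 0.9400
FA = 25/200 = 0.1250
z(H) = z(0.9400) = 1.5548
z(FA) = z(0.1250) = -1.1503
d' = z(H) − z(FA) = 1.5548 − (-1.1503) = 2.7051

d′ = 2.71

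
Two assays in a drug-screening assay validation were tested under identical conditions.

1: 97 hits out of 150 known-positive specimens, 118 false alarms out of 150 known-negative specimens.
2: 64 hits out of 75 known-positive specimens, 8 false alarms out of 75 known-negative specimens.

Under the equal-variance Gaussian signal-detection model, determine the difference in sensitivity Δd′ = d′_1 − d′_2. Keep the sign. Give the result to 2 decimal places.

1: z(0.6467) = 0.376, z(0.7867) = 0.795, d' = -0.419
2: z(0.8533) = 1.051, z(0.1067) = -1.244, d' = 2.295
Δd' = d'_1 − d'_2 = -0.419 − 2.295 = -2.714
2 has the higher sensitivity.

Δd′ = -2.71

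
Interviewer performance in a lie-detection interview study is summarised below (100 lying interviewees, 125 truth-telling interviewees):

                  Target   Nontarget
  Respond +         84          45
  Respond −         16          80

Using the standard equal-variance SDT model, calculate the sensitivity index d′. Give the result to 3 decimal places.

H = 84/100 = 0.8400
FA = 45/125 = 0.3600
Φ⁻¹(H) = 0.9945
Φ⁻¹(FA) = -0.3585
d' = z(H) − z(FA) = 0.9945 − (-0.3585) = 1.3530

d′ = 1.353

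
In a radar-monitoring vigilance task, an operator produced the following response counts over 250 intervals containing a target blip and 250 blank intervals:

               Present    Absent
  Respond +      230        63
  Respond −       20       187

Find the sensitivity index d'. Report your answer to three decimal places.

H = 230/250 = 0.9200
FA = 63/250 = 0.2520
z(0.9200) = 1.4051, z(0.2520) = -0.6682
d' = z(H) − z(FA) = 1.4051 − (-0.6682) = 2.0733

d' = 2.073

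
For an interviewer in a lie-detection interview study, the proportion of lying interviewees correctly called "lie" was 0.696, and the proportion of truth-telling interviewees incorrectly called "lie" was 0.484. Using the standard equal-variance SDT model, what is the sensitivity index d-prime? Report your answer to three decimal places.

d-prime = 0.553

z(0.696) = 0.5129, z(0.484) = -0.0401
d' = z(H) − z(FA) = 0.5129 − (-0.0401) = 0.5530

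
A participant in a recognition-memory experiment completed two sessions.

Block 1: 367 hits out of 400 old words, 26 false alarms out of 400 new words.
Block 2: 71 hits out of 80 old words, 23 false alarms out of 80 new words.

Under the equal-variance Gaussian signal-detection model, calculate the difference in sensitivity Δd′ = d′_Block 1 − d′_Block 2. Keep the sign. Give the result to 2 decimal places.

Δd′ = 1.13

Block 1: z(0.9175) = 1.388, z(0.0650) = -1.514, d' = 2.902
Block 2: z(0.8875) = 1.213, z(0.2875) = -0.561, d' = 1.774
Δd' = d'_Block 1 − d'_Block 2 = 2.902 − 1.774 = 1.128
Block 1 has the higher sensitivity.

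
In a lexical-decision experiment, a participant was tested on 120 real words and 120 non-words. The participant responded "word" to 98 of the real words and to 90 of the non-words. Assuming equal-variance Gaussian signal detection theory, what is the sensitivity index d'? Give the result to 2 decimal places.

d' = 0.23

H = 98/120 = 0.8167
FA = 90/120 = 0.7500
z(H) = 0.903
z(FA) = 0.674
d' = z(H) − z(FA) = 0.903 − 0.674 = 0.229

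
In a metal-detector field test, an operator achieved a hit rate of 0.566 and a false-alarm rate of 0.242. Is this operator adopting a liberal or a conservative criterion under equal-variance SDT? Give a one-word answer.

z(H) = 0.166, z(FA) = -0.700
c = −½·(z(H) + z(FA)) = 0.267
c > 0 → conservative criterion (biased toward responding “no”).

conservative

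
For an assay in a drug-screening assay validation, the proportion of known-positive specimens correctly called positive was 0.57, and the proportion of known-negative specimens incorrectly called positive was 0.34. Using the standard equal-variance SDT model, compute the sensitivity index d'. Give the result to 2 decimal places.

d' = 0.59

z(H) = z(0.57) = 0.176
z(FA) = z(0.34) = -0.412
d' = z(H) − z(FA) = 0.176 − (-0.412) = 0.588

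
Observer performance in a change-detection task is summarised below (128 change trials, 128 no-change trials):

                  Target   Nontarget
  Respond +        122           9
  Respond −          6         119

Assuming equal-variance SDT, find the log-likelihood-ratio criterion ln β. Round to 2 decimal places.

ln β = -0.32

H = 122/128 = 0.9531
FA = 9/128 = 0.0703
z(0.9531) = 1.676, z(0.0703) = -1.474
ln β = −½·[z(H)² − z(FA)²] = −0.5 × (2.809 − 2.173) = -0.318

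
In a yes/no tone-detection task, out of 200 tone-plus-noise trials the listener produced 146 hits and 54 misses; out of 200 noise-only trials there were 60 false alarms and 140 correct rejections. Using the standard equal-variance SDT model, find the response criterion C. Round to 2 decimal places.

H = 146/200 = 0.7300
FA = 60/200 = 0.3000
Φ⁻¹(0.7300) = 0.6128, Φ⁻¹(0.3000) = -0.5244
c = −½·[z(H) + z(FA)] = −0.5 × (0.6128 + (-0.5244)) = -0.0442

C = -0.04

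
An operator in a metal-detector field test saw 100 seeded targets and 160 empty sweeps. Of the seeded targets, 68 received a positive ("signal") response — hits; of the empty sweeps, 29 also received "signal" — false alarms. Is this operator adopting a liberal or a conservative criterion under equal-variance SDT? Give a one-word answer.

conservative

z(H) = 0.468, z(FA) = -0.911
c = −½·(z(H) + z(FA)) = 0.2215
c > 0 → conservative criterion (biased toward responding “no”).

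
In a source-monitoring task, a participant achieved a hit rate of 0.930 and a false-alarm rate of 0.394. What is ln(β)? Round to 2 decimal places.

z(H) = z(0.930) = 1.476
z(FA) = z(0.394) = -0.269
ln β = −½·[z(H)² − z(FA)²] = −0.5 × (2.179 − 0.072) = -1.0535

ln β = -1.05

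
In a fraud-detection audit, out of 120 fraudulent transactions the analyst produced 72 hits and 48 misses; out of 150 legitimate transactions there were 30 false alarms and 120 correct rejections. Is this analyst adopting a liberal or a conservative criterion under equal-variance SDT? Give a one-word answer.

conservative

z(H) = 0.253, z(FA) = -0.842
c = −½·(z(H) + z(FA)) = 0.2945
c > 0 → conservative criterion (biased toward responding “no”).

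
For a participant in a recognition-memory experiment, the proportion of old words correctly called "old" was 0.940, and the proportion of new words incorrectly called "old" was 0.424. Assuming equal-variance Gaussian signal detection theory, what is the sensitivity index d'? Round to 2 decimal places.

Φ⁻¹(H) = 1.5548
Φ⁻¹(FA) = -0.1917
d' = z(H) − z(FA) = 1.5548 − (-0.1917) = 1.7465

d' = 1.75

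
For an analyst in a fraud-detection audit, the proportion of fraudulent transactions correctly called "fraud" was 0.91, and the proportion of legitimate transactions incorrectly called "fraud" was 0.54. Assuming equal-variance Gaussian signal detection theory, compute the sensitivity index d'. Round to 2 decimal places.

d' = 1.24

Φ⁻¹(H) = 1.341
Φ⁻¹(FA) = 0.100
d' = z(H) − z(FA) = 1.341 − 0.100 = 1.241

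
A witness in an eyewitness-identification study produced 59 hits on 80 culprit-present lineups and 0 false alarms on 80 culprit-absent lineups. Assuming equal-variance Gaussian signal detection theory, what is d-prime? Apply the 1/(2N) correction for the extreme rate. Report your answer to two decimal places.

The false-alarm rate is 0/80 = 0, so apply the 1/(2N) correction: FA → 1/(2·80) = 0.00625.
z(H) = z(0.73750) = 0.636
z(FA) = z(0.00625) = -2.498
d' = 0.636 − (-2.498) = 3.134

d-prime = 3.13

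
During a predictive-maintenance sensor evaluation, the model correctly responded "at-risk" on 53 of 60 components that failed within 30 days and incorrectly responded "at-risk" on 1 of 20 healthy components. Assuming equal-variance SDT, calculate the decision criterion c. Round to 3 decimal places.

H = 53/60 = 0.8833
FA = 1/20 = 0.0500
z(H) = 1.1916
z(FA) = -1.6449
c = −½·[z(H) + z(FA)] = −0.5 × (1.1916 + (-1.6449)) = 0.22665

c = 0.227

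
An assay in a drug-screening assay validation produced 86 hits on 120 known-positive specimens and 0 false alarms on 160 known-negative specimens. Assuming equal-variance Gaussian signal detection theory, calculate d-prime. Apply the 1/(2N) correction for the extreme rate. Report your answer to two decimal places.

d-prime = 3.31

The false-alarm rate is 0/160 = 0, so apply the 1/(2N) correction: FA → 1/(2·160) = 0.00313.
z(H) = z(0.71667) = 0.573
z(FA) = z(0.00313) = -2.734
d' = 0.573 − (-2.734) = 3.307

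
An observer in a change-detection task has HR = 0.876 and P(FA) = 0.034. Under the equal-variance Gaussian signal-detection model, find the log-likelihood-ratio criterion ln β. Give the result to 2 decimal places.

ln β = 1.00

z(H) = 1.155
z(FA) = -1.825
ln β = −½·[z(H)² − z(FA)²] = −0.5 × (1.334 − 3.331) = 0.9985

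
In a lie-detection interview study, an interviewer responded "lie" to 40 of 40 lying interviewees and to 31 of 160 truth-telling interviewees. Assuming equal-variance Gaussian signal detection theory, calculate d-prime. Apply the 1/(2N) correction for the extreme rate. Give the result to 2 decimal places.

The hit rate is 40/40 = 1, so apply the 1/(2N) correction: H → 1 − 1/(2·40) = 0.98750.
z(H) = z(0.98750) = 2.241
z(FA) = z(0.19375) = -0.864
d' = 2.241 − (-0.864) = 3.105

d-prime = 3.11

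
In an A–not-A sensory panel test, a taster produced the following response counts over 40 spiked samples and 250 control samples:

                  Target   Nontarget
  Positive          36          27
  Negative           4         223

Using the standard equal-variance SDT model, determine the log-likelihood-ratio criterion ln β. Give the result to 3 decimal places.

H = 36/40 = 0.9000
FA = 27/250 = 0.1080
z(H) = z(0.9000) = 1.2816
z(FA) = z(0.1080) = -1.2372
ln β = −½·[z(H)² − z(FA)²] = −0.5 × (1.6425 − 1.5307) = -0.0559

ln β = -0.056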